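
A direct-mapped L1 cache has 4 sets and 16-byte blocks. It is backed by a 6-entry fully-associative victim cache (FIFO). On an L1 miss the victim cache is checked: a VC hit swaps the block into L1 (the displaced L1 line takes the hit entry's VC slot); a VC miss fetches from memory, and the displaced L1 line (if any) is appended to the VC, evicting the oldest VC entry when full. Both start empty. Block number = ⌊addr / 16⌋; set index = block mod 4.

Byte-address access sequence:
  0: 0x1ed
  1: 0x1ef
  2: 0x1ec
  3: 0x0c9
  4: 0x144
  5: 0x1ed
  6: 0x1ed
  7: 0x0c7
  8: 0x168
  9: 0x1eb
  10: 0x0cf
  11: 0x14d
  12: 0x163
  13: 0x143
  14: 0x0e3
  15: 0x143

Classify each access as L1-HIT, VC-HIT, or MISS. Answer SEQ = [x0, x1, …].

  [0] addr=0x1ed blk=30 s=2: MISS | VC []
  [1] addr=0x1ef blk=30 s=2: L1-HIT | VC []
  [2] addr=0x1ec blk=30 s=2: L1-HIT | VC []
  [3] addr=0xc9 blk=12 s=0: MISS | VC []
  [4] addr=0x144 blk=20 s=0: MISS | VC [12]
  [5] addr=0x1ed blk=30 s=2: L1-HIT | VC [12]
  [6] addr=0x1ed blk=30 s=2: L1-HIT | VC [12]
  [7] addr=0xc7 blk=12 s=0: VC-HIT | VC [20]
  [8] addr=0x168 blk=22 s=2: MISS | VC [20, 30]
  [9] addr=0x1eb blk=30 s=2: VC-HIT | VC [20, 22]
  [10] addr=0xcf blk=12 s=0: L1-HIT | VC [20, 22]
  [11] addr=0x14d blk=20 s=0: VC-HIT | VC [12, 22]
  [12] addr=0x163 blk=22 s=2: VC-HIT | VC [12, 30]
  [13] addr=0x143 blk=20 s=0: L1-HIT | VC [12, 30]
  [14] addr=0xe3 blk=14 s=2: MISS | VC [12, 30, 22]
  [15] addr=0x143 blk=20 s=0: L1-HIT | VC [12, 30, 22]

SEQ = [MISS, L1-HIT, L1-HIT, MISS, MISS, L1-HIT, L1-HIT, VC-HIT, MISS, VC-HIT, L1-HIT, VC-HIT, VC-HIT, L1-HIT, MISS, L1-HIT]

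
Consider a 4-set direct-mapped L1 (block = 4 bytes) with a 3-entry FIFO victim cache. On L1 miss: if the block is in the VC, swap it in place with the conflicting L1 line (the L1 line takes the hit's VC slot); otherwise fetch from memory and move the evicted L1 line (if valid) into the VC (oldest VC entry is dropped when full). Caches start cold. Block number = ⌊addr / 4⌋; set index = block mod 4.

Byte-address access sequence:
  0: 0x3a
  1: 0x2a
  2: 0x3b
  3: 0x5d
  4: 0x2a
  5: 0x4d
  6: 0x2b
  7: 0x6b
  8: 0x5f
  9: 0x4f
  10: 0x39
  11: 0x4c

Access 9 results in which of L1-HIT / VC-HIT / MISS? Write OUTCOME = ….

OUTCOME = VC-HIT

0: 0x3a (blk 14, set 2) → MISS  vc=[]
1: 0x2a (blk 10, set 2) → MISS  vc=[14]
2: 0x3b (blk 14, set 2) → VC-HIT  vc=[10]
3: 0x5d (blk 23, set 3) → MISS  vc=[10]
4: 0x2a (blk 10, set 2) → VC-HIT  vc=[14]
5: 0x4d (blk 19, set 3) → MISS  vc=[14, 23]
6: 0x2b (blk 10, set 2) → L1-HIT  vc=[14, 23]
7: 0x6b (blk 26, set 2) → MISS  vc=[14, 23, 10]
8: 0x5f (blk 23, set 3) → VC-HIT  vc=[14, 19, 10]
9: 0x4f (blk 19, set 3) → VC-HIT  vc=[14, 23, 10]
10: 0x39 (blk 14, set 2) → VC-HIT  vc=[26, 23, 10]
11: 0x4c (blk 19, set 3) → L1-HIT  vc=[26, 23, 10]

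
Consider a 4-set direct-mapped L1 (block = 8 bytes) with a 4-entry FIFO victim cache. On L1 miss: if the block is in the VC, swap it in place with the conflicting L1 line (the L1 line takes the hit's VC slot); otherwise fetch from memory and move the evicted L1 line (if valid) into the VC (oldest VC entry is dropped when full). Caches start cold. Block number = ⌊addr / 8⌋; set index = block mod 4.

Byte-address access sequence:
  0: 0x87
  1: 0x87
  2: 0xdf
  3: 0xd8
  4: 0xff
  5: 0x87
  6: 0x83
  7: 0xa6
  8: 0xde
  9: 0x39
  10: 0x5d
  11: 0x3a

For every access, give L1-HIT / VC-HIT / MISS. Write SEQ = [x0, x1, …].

SEQ = [MISS, L1-HIT, MISS, L1-HIT, MISS, L1-HIT, L1-HIT, MISS, VC-HIT, MISS, MISS, VC-HIT]

0: 0x87 (blk 16, set 0) → MISS  vc=[]
1: 0x87 (blk 16, set 0) → L1-HIT  vc=[]
2: 0xdf (blk 27, set 3) → MISS  vc=[]
3: 0xd8 (blk 27, set 3) → L1-HIT  vc=[]
4: 0xff (blk 31, set 3) → MISS  vc=[27]
5: 0x87 (blk 16, set 0) → L1-HIT  vc=[27]
6: 0x83 (blk 16, set 0) → L1-HIT  vc=[27]
7: 0xa6 (blk 20, set 0) → MISS  vc=[27, 16]
8: 0xde (blk 27, set 3) → VC-HIT  vc=[31, 16]
9: 0x39 (blk 7, set 3) → MISS  vc=[31, 16, 27]
10: 0x5d (blk 11, set 3) → MISS  vc=[31, 16, 27, 7]
11: 0x3a (blk 7, set 3) → VC-HIT  vc=[31, 16, 27, 11]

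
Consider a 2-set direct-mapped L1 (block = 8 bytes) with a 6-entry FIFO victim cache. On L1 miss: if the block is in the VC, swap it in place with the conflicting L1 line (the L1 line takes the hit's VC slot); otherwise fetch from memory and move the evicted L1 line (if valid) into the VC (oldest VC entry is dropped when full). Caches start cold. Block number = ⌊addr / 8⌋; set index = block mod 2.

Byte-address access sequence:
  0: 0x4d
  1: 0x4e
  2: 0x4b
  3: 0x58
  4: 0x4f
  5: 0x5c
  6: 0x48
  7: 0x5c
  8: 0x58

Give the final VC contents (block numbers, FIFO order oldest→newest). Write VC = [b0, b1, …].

0: 0x4d (blk 9, set 1) → MISS  vc=[]
1: 0x4e (blk 9, set 1) → L1-HIT  vc=[]
2: 0x4b (blk 9, set 1) → L1-HIT  vc=[]
3: 0x58 (blk 11, set 1) → MISS  vc=[9]
4: 0x4f (blk 9, set 1) → VC-HIT  vc=[11]
5: 0x5c (blk 11, set 1) → VC-HIT  vc=[9]
6: 0x48 (blk 9, set 1) → VC-HIT  vc=[11]
7: 0x5c (blk 11, set 1) → VC-HIT  vc=[9]
8: 0x58 (blk 11, set 1) → L1-HIT  vc=[9]

VC = [9]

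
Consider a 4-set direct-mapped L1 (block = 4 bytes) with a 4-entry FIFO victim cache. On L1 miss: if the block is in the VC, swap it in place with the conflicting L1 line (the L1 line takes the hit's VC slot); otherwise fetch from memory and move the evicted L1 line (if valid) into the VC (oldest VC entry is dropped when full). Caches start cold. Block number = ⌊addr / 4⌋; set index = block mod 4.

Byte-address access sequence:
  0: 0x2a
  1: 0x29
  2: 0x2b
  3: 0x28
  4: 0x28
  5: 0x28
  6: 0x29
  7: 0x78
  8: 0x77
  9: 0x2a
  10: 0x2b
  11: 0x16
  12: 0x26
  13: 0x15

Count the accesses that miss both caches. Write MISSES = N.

  [0] addr=0x2a blk=10 s=2: MISS | VC []
  [1] addr=0x29 blk=10 s=2: L1-HIT | VC []
  [2] addr=0x2b blk=10 s=2: L1-HIT | VC []
  [3] addr=0x28 blk=10 s=2: L1-HIT | VC []
  [4] addr=0x28 blk=10 s=2: L1-HIT | VC []
  [5] addr=0x28 blk=10 s=2: L1-HIT | VC []
  [6] addr=0x29 blk=10 s=2: L1-HIT | VC []
  [7] addr=0x78 blk=30 s=2: MISS | VC [10]
  [8] addr=0x77 blk=29 s=1: MISS | VC [10]
  [9] addr=0x2a blk=10 s=2: VC-HIT | VC [30]
  [10] addr=0x2b blk=10 s=2: L1-HIT | VC [30]
  [11] addr=0x16 blk=5 s=1: MISS | VC [30, 29]
  [12] addr=0x26 blk=9 s=1: MISS | VC [30, 29, 5]
  [13] addr=0x15 blk=5 s=1: VC-HIT | VC [30, 29, 9]

MISSES = 5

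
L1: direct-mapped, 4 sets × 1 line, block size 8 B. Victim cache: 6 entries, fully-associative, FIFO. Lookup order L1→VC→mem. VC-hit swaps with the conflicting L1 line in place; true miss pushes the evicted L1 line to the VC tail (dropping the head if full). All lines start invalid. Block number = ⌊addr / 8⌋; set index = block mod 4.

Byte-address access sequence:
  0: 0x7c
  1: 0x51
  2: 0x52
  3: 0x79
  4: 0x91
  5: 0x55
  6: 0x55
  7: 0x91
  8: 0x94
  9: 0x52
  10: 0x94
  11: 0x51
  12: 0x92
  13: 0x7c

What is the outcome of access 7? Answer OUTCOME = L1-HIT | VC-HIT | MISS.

OUTCOME = VC-HIT

#0 0x7c→b15/s3 MISS; vc=[]
#1 0x51→b10/s2 MISS; vc=[]
#2 0x52→b10/s2 L1-HIT; vc=[]
#3 0x79→b15/s3 L1-HIT; vc=[]
#4 0x91→b18/s2 MISS; vc=[10]
#5 0x55→b10/s2 VC-HIT; vc=[18]
#6 0x55→b10/s2 L1-HIT; vc=[18]
#7 0x91→b18/s2 VC-HIT; vc=[10]
#8 0x94→b18/s2 L1-HIT; vc=[10]
#9 0x52→b10/s2 VC-HIT; vc=[18]
#10 0x94→b18/s2 VC-HIT; vc=[10]
#11 0x51→b10/s2 VC-HIT; vc=[18]
#12 0x92→b18/s2 VC-HIT; vc=[10]
#13 0x7c→b15/s3 L1-HIT; vc=[10]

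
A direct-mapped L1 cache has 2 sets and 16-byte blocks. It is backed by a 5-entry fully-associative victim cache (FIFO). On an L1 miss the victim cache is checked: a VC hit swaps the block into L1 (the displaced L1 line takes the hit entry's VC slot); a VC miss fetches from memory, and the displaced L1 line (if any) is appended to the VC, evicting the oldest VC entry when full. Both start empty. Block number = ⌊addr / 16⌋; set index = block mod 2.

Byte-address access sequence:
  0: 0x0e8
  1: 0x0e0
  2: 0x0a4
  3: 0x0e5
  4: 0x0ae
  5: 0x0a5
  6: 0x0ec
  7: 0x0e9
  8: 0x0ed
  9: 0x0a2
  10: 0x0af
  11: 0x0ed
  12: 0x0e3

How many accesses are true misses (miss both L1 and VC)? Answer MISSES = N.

  [0] addr=0xe8 blk=14 s=0: MISS | VC []
  [1] addr=0xe0 blk=14 s=0: L1-HIT | VC []
  [2] addr=0xa4 blk=10 s=0: MISS | VC [14]
  [3] addr=0xe5 blk=14 s=0: VC-HIT | VC [10]
  [4] addr=0xae blk=10 s=0: VC-HIT | VC [14]
  [5] addr=0xa5 blk=10 s=0: L1-HIT | VC [14]
  [6] addr=0xec blk=14 s=0: VC-HIT | VC [10]
  [7] addr=0xe9 blk=14 s=0: L1-HIT | VC [10]
  [8] addr=0xed blk=14 s=0: L1-HIT | VC [10]
  [9] addr=0xa2 blk=10 s=0: VC-HIT | VC [14]
  [10] addr=0xaf blk=10 s=0: L1-HIT | VC [14]
  [11] addr=0xed blk=14 s=0: VC-HIT | VC [10]
  [12] addr=0xe3 blk=14 s=0: L1-HIT | VC [10]

MISSES = 2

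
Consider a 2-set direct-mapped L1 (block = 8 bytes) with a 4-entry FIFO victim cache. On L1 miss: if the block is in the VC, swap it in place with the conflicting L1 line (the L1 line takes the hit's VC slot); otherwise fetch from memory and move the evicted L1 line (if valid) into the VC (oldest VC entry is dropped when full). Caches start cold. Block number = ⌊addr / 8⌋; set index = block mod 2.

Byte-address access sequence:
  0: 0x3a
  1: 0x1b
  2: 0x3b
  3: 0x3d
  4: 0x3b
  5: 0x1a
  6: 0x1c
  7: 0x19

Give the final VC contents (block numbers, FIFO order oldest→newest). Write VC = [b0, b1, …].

  [0] addr=0x3a blk=7 s=1: MISS | VC []
  [1] addr=0x1b blk=3 s=1: MISS | VC [7]
  [2] addr=0x3b blk=7 s=1: VC-HIT | VC [3]
  [3] addr=0x3d blk=7 s=1: L1-HIT | VC [3]
  [4] addr=0x3b blk=7 s=1: L1-HIT | VC [3]
  [5] addr=0x1a blk=3 s=1: VC-HIT | VC [7]
  [6] addr=0x1c blk=3 s=1: L1-HIT | VC [7]
  [7] addr=0x19 blk=3 s=1: L1-HIT | VC [7]

VC = [7]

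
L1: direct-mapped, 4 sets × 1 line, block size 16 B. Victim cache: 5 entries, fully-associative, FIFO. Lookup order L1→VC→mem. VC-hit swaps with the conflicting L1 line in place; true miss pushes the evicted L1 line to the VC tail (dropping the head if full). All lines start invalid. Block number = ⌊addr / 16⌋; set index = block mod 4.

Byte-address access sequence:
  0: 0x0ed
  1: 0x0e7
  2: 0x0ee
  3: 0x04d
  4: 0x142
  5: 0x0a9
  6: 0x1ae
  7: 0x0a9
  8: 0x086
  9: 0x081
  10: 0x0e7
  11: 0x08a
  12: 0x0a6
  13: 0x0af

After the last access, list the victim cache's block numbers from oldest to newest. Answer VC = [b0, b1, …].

VC = [4, 14, 26, 20]

0: 0xed (blk 14, set 2) → MISS  vc=[]
1: 0xe7 (blk 14, set 2) → L1-HIT  vc=[]
2: 0xee (blk 14, set 2) → L1-HIT  vc=[]
3: 0x4d (blk 4, set 0) → MISS  vc=[]
4: 0x142 (blk 20, set 0) → MISS  vc=[4]
5: 0xa9 (blk 10, set 2) → MISS  vc=[4, 14]
6: 0x1ae (blk 26, set 2) → MISS  vc=[4, 14, 10]
7: 0xa9 (blk 10, set 2) → VC-HIT  vc=[4, 14, 26]
8: 0x86 (blk 8, set 0) → MISS  vc=[4, 14, 26, 20]
9: 0x81 (blk 8, set 0) → L1-HIT  vc=[4, 14, 26, 20]
10: 0xe7 (blk 14, set 2) → VC-HIT  vc=[4, 10, 26, 20]
11: 0x8a (blk 8, set 0) → L1-HIT  vc=[4, 10, 26, 20]
12: 0xa6 (blk 10, set 2) → VC-HIT  vc=[4, 14, 26, 20]
13: 0xaf (blk 10, set 2) → L1-HIT  vc=[4, 14, 26, 20]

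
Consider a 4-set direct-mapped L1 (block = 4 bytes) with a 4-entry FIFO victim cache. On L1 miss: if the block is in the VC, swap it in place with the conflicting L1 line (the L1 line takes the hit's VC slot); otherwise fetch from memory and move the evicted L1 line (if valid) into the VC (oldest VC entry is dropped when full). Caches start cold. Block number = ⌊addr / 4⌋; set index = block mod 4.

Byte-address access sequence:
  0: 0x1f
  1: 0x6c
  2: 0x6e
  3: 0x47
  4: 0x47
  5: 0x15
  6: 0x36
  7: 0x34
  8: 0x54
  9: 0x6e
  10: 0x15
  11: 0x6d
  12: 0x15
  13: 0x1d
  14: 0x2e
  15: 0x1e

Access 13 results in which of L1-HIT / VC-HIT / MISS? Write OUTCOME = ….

OUTCOME = VC-HIT

#0 0x1f→b7/s3 MISS; vc=[]
#1 0x6c→b27/s3 MISS; vc=[7]
#2 0x6e→b27/s3 L1-HIT; vc=[7]
#3 0x47→b17/s1 MISS; vc=[7]
#4 0x47→b17/s1 L1-HIT; vc=[7]
#5 0x15→b5/s1 MISS; vc=[7,17]
#6 0x36→b13/s1 MISS; vc=[7,17,5]
#7 0x34→b13/s1 L1-HIT; vc=[7,17,5]
#8 0x54→b21/s1 MISS; vc=[7,17,5,13]
#9 0x6e→b27/s3 L1-HIT; vc=[7,17,5,13]
#10 0x15→b5/s1 VC-HIT; vc=[7,17,21,13]
#11 0x6d→b27/s3 L1-HIT; vc=[7,17,21,13]
#12 0x15→b5/s1 L1-HIT; vc=[7,17,21,13]
#13 0x1d→b7/s3 VC-HIT; vc=[27,17,21,13]
#14 0x2e→b11/s3 MISS; vc=[17,21,13,7]
#15 0x1e→b7/s3 VC-HIT; vc=[17,21,13,11]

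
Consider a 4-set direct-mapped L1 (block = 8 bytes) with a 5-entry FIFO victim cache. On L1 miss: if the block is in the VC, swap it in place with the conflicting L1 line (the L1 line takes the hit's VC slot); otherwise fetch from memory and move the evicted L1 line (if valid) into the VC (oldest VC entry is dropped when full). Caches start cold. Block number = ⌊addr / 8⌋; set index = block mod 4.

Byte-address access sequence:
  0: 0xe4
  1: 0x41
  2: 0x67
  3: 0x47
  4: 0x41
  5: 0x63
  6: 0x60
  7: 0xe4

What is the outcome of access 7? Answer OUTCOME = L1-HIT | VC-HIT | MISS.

OUTCOME = VC-HIT

0: 0xe4 (blk 28, set 0) → MISS  vc=[]
1: 0x41 (blk 8, set 0) → MISS  vc=[28]
2: 0x67 (blk 12, set 0) → MISS  vc=[28, 8]
3: 0x47 (blk 8, set 0) → VC-HIT  vc=[28, 12]
4: 0x41 (blk 8, set 0) → L1-HIT  vc=[28, 12]
5: 0x63 (blk 12, set 0) → VC-HIT  vc=[28, 8]
6: 0x60 (blk 12, set 0) → L1-HIT  vc=[28, 8]
7: 0xe4 (blk 28, set 0) → VC-HIT  vc=[12, 8]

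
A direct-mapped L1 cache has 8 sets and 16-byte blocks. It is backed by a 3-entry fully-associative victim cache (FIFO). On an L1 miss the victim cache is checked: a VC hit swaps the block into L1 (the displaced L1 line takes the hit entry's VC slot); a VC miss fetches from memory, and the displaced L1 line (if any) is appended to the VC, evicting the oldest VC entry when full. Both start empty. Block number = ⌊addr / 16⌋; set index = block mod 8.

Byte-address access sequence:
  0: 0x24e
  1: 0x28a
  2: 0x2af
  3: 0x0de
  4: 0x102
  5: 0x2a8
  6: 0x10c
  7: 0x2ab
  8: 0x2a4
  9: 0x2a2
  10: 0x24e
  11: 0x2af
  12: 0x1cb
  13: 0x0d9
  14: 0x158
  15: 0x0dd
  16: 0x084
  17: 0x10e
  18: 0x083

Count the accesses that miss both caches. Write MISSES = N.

MISSES = 8

  [0] addr=0x24e blk=36 s=4: MISS | VC []
  [1] addr=0x28a blk=40 s=0: MISS | VC []
  [2] addr=0x2af blk=42 s=2: MISS | VC []
  [3] addr=0xde blk=13 s=5: MISS | VC []
  [4] addr=0x102 blk=16 s=0: MISS | VC [40]
  [5] addr=0x2a8 blk=42 s=2: L1-HIT | VC [40]
  [6] addr=0x10c blk=16 s=0: L1-HIT | VC [40]
  [7] addr=0x2ab blk=42 s=2: L1-HIT | VC [40]
  [8] addr=0x2a4 blk=42 s=2: L1-HIT | VC [40]
  [9] addr=0x2a2 blk=42 s=2: L1-HIT | VC [40]
  [10] addr=0x24e blk=36 s=4: L1-HIT | VC [40]
  [11] addr=0x2af blk=42 s=2: L1-HIT | VC [40]
  [12] addr=0x1cb blk=28 s=4: MISS | VC [40, 36]
  [13] addr=0xd9 blk=13 s=5: L1-HIT | VC [40, 36]
  [14] addr=0x158 blk=21 s=5: MISS | VC [40, 36, 13]
  [15] addr=0xdd blk=13 s=5: VC-HIT | VC [40, 36, 21]
  [16] addr=0x84 blk=8 s=0: MISS | VC [36, 21, 16]
  [17] addr=0x10e blk=16 s=0: VC-HIT | VC [36, 21, 8]
  [18] addr=0x83 blk=8 s=0: VC-HIT | VC [36, 21, 16]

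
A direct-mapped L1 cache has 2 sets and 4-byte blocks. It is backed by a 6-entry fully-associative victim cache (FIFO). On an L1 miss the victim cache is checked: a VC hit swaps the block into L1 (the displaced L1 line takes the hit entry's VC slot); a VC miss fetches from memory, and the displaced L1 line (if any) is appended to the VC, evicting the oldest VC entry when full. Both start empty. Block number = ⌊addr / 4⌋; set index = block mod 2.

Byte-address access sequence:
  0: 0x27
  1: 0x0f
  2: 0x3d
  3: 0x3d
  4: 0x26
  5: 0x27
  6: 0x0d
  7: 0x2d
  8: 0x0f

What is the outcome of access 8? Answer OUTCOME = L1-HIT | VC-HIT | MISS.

0: 0x27 (blk 9, set 1) → MISS  vc=[]
1: 0xf (blk 3, set 1) → MISS  vc=[9]
2: 0x3d (blk 15, set 1) → MISS  vc=[9, 3]
3: 0x3d (blk 15, set 1) → L1-HIT  vc=[9, 3]
4: 0x26 (blk 9, set 1) → VC-HIT  vc=[15, 3]
5: 0x27 (blk 9, set 1) → L1-HIT  vc=[15, 3]
6: 0xd (blk 3, set 1) → VC-HIT  vc=[15, 9]
7: 0x2d (blk 11, set 1) → MISS  vc=[15, 9, 3]
8: 0xf (blk 3, set 1) → VC-HIT  vc=[15, 9, 11]

OUTCOME = VC-HIT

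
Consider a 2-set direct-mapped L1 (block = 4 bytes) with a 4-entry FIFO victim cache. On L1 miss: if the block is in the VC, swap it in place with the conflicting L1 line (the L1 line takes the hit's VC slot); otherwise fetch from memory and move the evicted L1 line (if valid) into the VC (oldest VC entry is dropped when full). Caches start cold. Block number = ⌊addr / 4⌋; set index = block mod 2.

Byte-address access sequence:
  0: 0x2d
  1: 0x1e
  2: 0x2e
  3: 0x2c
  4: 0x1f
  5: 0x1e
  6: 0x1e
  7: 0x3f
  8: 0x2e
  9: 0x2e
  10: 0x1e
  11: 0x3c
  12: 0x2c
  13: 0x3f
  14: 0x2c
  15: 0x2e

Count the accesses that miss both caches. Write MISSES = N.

0: 0x2d (blk 11, set 1) → MISS  vc=[]
1: 0x1e (blk 7, set 1) → MISS  vc=[11]
2: 0x2e (blk 11, set 1) → VC-HIT  vc=[7]
3: 0x2c (blk 11, set 1) → L1-HIT  vc=[7]
4: 0x1f (blk 7, set 1) → VC-HIT  vc=[11]
5: 0x1e (blk 7, set 1) → L1-HIT  vc=[11]
6: 0x1e (blk 7, set 1) → L1-HIT  vc=[11]
7: 0x3f (blk 15, set 1) → MISS  vc=[11, 7]
8: 0x2e (blk 11, set 1) → VC-HIT  vc=[15, 7]
9: 0x2e (blk 11, set 1) → L1-HIT  vc=[15, 7]
10: 0x1e (blk 7, set 1) → VC-HIT  vc=[15, 11]
11: 0x3c (blk 15, set 1) → VC-HIT  vc=[7, 11]
12: 0x2c (blk 11, set 1) → VC-HIT  vc=[7, 15]
13: 0x3f (blk 15, set 1) → VC-HIT  vc=[7, 11]
14: 0x2c (blk 11, set 1) → VC-HIT  vc=[7, 15]
15: 0x2e (blk 11, set 1) → L1-HIT  vc=[7, 15]

MISSES = 3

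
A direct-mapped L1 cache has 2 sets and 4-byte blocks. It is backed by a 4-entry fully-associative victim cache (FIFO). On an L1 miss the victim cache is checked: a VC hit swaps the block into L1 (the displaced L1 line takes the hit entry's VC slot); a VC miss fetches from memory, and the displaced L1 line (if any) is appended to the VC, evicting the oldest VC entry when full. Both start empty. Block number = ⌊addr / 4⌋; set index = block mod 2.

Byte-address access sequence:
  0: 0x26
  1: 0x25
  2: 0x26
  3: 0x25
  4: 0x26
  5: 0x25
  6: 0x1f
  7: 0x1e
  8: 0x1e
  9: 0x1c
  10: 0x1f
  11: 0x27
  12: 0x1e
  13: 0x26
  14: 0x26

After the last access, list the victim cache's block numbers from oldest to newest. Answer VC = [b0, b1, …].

  [0] addr=0x26 blk=9 s=1: MISS | VC []
  [1] addr=0x25 blk=9 s=1: L1-HIT | VC []
  [2] addr=0x26 blk=9 s=1: L1-HIT | VC []
  [3] addr=0x25 blk=9 s=1: L1-HIT | VC []
  [4] addr=0x26 blk=9 s=1: L1-HIT | VC []
  [5] addr=0x25 blk=9 s=1: L1-HIT | VC []
  [6] addr=0x1f blk=7 s=1: MISS | VC [9]
  [7] addr=0x1e blk=7 s=1: L1-HIT | VC [9]
  [8] addr=0x1e blk=7 s=1: L1-HIT | VC [9]
  [9] addr=0x1c blk=7 s=1: L1-HIT | VC [9]
  [10] addr=0x1f blk=7 s=1: L1-HIT | VC [9]
  [11] addr=0x27 blk=9 s=1: VC-HIT | VC [7]
  [12] addr=0x1e blk=7 s=1: VC-HIT | VC [9]
  [13] addr=0x26 blk=9 s=1: VC-HIT | VC [7]
  [14] addr=0x26 blk=9 s=1: L1-HIT | VC [7]

VC = [7]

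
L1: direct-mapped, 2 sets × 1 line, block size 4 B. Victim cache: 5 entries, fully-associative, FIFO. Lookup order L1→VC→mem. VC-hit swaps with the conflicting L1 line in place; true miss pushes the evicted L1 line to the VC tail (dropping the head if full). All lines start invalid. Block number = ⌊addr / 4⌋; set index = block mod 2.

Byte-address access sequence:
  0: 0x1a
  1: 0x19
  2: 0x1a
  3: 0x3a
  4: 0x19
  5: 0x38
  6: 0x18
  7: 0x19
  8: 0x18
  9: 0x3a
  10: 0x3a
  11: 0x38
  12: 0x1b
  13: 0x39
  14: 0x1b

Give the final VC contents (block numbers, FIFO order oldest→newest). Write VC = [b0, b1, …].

0: 0x1a (blk 6, set 0) → MISS  vc=[]
1: 0x19 (blk 6, set 0) → L1-HIT  vc=[]
2: 0x1a (blk 6, set 0) → L1-HIT  vc=[]
3: 0x3a (blk 14, set 0) → MISS  vc=[6]
4: 0x19 (blk 6, set 0) → VC-HIT  vc=[14]
5: 0x38 (blk 14, set 0) → VC-HIT  vc=[6]
6: 0x18 (blk 6, set 0) → VC-HIT  vc=[14]
7: 0x19 (blk 6, set 0) → L1-HIT  vc=[14]
8: 0x18 (blk 6, set 0) → L1-HIT  vc=[14]
9: 0x3a (blk 14, set 0) → VC-HIT  vc=[6]
10: 0x3a (blk 14, set 0) → L1-HIT  vc=[6]
11: 0x38 (blk 14, set 0) → L1-HIT  vc=[6]
12: 0x1b (blk 6, set 0) → VC-HIT  vc=[14]
13: 0x39 (blk 14, set 0) → VC-HIT  vc=[6]
14: 0x1b (blk 6, set 0) → VC-HIT  vc=[14]

VC = [14]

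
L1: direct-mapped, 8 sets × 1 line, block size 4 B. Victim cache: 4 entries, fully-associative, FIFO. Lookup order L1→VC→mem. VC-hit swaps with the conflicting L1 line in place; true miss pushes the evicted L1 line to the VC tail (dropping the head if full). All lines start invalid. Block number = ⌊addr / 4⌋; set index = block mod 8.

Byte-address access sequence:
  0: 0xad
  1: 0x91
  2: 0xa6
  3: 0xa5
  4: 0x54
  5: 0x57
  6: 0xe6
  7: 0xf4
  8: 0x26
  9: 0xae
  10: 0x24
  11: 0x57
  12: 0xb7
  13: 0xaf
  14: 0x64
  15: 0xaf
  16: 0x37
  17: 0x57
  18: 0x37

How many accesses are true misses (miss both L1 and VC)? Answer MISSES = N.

0: 0xad (blk 43, set 3) → MISS  vc=[]
1: 0x91 (blk 36, set 4) → MISS  vc=[]
2: 0xa6 (blk 41, set 1) → MISS  vc=[]
3: 0xa5 (blk 41, set 1) → L1-HIT  vc=[]
4: 0x54 (blk 21, set 5) → MISS  vc=[]
5: 0x57 (blk 21, set 5) → L1-HIT  vc=[]
6: 0xe6 (blk 57, set 1) → MISS  vc=[41]
7: 0xf4 (blk 61, set 5) → MISS  vc=[41, 21]
8: 0x26 (blk 9, set 1) → MISS  vc=[41, 21, 57]
9: 0xae (blk 43, set 3) → L1-HIT  vc=[41, 21, 57]
10: 0x24 (blk 9, set 1) → L1-HIT  vc=[41, 21, 57]
11: 0x57 (blk 21, set 5) → VC-HIT  vc=[41, 61, 57]
12: 0xb7 (blk 45, set 5) → MISS  vc=[41, 61, 57, 21]
13: 0xaf (blk 43, set 3) → L1-HIT  vc=[41, 61, 57, 21]
14: 0x64 (blk 25, set 1) → MISS  vc=[61, 57, 21, 9]
15: 0xaf (blk 43, set 3) → L1-HIT  vc=[61, 57, 21, 9]
16: 0x37 (blk 13, set 5) → MISS  vc=[57, 21, 9, 45]
17: 0x57 (blk 21, set 5) → VC-HIT  vc=[57, 13, 9, 45]
18: 0x37 (blk 13, set 5) → VC-HIT  vc=[57, 21, 9, 45]

MISSES = 10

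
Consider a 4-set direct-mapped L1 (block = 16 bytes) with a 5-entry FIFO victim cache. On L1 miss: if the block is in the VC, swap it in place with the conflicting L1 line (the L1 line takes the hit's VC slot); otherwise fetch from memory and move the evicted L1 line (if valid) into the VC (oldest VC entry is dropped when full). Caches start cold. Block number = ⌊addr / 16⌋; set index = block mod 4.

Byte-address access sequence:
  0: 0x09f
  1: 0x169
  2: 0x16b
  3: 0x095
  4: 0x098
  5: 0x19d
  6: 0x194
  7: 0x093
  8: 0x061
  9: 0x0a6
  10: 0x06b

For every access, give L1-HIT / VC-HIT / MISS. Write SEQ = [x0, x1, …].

0: 0x9f (blk 9, set 1) → MISS  vc=[]
1: 0x169 (blk 22, set 2) → MISS  vc=[]
2: 0x16b (blk 22, set 2) → L1-HIT  vc=[]
3: 0x95 (blk 9, set 1) → L1-HIT  vc=[]
4: 0x98 (blk 9, set 1) → L1-HIT  vc=[]
5: 0x19d (blk 25, set 1) → MISS  vc=[9]
6: 0x194 (blk 25, set 1) → L1-HIT  vc=[9]
7: 0x93 (blk 9, set 1) → VC-HIT  vc=[25]
8: 0x61 (blk 6, set 2) → MISS  vc=[25, 22]
9: 0xa6 (blk 10, set 2) → MISS  vc=[25, 22, 6]
10: 0x6b (blk 6, set 2) → VC-HIT  vc=[25, 22, 10]

SEQ = [MISS, MISS, L1-HIT, L1-HIT, L1-HIT, MISS, L1-HIT, VC-HIT, MISS, MISS, VC-HIT]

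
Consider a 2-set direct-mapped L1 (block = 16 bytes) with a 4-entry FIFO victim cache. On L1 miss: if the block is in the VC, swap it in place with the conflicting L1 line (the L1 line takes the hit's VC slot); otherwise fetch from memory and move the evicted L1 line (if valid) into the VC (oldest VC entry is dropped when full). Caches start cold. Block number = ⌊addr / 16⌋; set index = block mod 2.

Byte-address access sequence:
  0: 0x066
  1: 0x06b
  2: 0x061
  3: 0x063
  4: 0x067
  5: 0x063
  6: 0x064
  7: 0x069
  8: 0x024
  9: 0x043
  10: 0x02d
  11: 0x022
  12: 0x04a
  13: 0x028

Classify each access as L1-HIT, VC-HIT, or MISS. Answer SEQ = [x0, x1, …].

SEQ = [MISS, L1-HIT, L1-HIT, L1-HIT, L1-HIT, L1-HIT, L1-HIT, L1-HIT, MISS, MISS, VC-HIT, L1-HIT, VC-HIT, VC-HIT]

#0 0x66→b6/s0 MISS; vc=[]
#1 0x6b→b6/s0 L1-HIT; vc=[]
#2 0x61→b6/s0 L1-HIT; vc=[]
#3 0x63→b6/s0 L1-HIT; vc=[]
#4 0x67→b6/s0 L1-HIT; vc=[]
#5 0x63→b6/s0 L1-HIT; vc=[]
#6 0x64→b6/s0 L1-HIT; vc=[]
#7 0x69→b6/s0 L1-HIT; vc=[]
#8 0x24→b2/s0 MISS; vc=[6]
#9 0x43→b4/s0 MISS; vc=[6,2]
#10 0x2d→b2/s0 VC-HIT; vc=[6,4]
#11 0x22→b2/s0 L1-HIT; vc=[6,4]
#12 0x4a→b4/s0 VC-HIT; vc=[6,2]
#13 0x28→b2/s0 VC-HIT; vc=[6,4]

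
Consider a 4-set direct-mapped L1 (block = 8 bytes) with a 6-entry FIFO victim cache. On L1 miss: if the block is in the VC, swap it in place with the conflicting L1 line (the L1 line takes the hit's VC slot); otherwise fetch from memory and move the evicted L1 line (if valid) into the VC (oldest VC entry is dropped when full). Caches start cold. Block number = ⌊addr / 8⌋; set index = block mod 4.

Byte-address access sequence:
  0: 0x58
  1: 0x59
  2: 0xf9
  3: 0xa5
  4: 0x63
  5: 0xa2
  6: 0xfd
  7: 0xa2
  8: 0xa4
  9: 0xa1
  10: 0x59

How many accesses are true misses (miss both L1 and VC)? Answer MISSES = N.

0: 0x58 (blk 11, set 3) → MISS  vc=[]
1: 0x59 (blk 11, set 3) → L1-HIT  vc=[]
2: 0xf9 (blk 31, set 3) → MISS  vc=[11]
3: 0xa5 (blk 20, set 0) → MISS  vc=[11]
4: 0x63 (blk 12, set 0) → MISS  vc=[11, 20]
5: 0xa2 (blk 20, set 0) → VC-HIT  vc=[11, 12]
6: 0xfd (blk 31, set 3) → L1-HIT  vc=[11, 12]
7: 0xa2 (blk 20, set 0) → L1-HIT  vc=[11, 12]
8: 0xa4 (blk 20, set 0) → L1-HIT  vc=[11, 12]
9: 0xa1 (blk 20, set 0) → L1-HIT  vc=[11, 12]
10: 0x59 (blk 11, set 3) → VC-HIT  vc=[31, 12]

MISSES = 4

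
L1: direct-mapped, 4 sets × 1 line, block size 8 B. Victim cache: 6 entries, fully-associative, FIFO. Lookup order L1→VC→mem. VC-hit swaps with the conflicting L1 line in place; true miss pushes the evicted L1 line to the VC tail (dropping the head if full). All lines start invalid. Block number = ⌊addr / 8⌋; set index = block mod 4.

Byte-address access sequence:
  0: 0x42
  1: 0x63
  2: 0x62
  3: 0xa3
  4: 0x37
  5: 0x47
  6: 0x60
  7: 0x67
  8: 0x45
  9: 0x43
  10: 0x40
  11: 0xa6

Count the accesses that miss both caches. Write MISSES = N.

0: 0x42 (blk 8, set 0) → MISS  vc=[]
1: 0x63 (blk 12, set 0) → MISS  vc=[8]
2: 0x62 (blk 12, set 0) → L1-HIT  vc=[8]
3: 0xa3 (blk 20, set 0) → MISS  vc=[8, 12]
4: 0x37 (blk 6, set 2) → MISS  vc=[8, 12]
5: 0x47 (blk 8, set 0) → VC-HIT  vc=[20, 12]
6: 0x60 (blk 12, set 0) → VC-HIT  vc=[20, 8]
7: 0x67 (blk 12, set 0) → L1-HIT  vc=[20, 8]
8: 0x45 (blk 8, set 0) → VC-HIT  vc=[20, 12]
9: 0x43 (blk 8, set 0) → L1-HIT  vc=[20, 12]
10: 0x40 (blk 8, set 0) → L1-HIT  vc=[20, 12]
11: 0xa6 (blk 20, set 0) → VC-HIT  vc=[8, 12]

MISSES = 4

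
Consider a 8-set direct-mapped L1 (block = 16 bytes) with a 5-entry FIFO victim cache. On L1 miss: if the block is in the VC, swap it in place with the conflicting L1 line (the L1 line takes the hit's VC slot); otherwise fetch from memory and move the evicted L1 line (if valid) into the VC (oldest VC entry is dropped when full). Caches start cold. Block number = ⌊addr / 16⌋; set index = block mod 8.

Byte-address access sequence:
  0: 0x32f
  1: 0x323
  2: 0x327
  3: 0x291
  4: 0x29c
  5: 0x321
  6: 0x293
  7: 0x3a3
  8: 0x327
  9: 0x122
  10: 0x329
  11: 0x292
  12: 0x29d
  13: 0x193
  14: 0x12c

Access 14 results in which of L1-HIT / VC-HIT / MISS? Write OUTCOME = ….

  [0] addr=0x32f blk=50 s=2: MISS | VC []
  [1] addr=0x323 blk=50 s=2: L1-HIT | VC []
  [2] addr=0x327 blk=50 s=2: L1-HIT | VC []
  [3] addr=0x291 blk=41 s=1: MISS | VC []
  [4] addr=0x29c blk=41 s=1: L1-HIT | VC []
  [5] addr=0x321 blk=50 s=2: L1-HIT | VC []
  [6] addr=0x293 blk=41 s=1: L1-HIT | VC []
  [7] addr=0x3a3 blk=58 s=2: MISS | VC [50]
  [8] addr=0x327 blk=50 s=2: VC-HIT | VC [58]
  [9] addr=0x122 blk=18 s=2: MISS | VC [58, 50]
  [10] addr=0x329 blk=50 s=2: VC-HIT | VC [58, 18]
  [11] addr=0x292 blk=41 s=1: L1-HIT | VC [58, 18]
  [12] addr=0x29d blk=41 s=1: L1-HIT | VC [58, 18]
  [13] addr=0x193 blk=25 s=1: MISS | VC [58, 18, 41]
  [14] addr=0x12c blk=18 s=2: VC-HIT | VC [58, 50, 41]

OUTCOME = VC-HIT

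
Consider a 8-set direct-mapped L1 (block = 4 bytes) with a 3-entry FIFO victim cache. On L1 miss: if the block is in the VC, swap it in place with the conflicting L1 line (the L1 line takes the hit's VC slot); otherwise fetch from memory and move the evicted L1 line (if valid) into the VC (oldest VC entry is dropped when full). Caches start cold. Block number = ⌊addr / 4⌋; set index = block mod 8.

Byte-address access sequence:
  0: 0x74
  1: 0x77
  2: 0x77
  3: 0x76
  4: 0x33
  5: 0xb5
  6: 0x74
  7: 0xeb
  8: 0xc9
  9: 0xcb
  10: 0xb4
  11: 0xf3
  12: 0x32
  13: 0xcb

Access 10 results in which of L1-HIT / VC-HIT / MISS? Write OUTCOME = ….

OUTCOME = VC-HIT

  [0] addr=0x74 blk=29 s=5: MISS | VC []
  [1] addr=0x77 blk=29 s=5: L1-HIT | VC []
  [2] addr=0x77 blk=29 s=5: L1-HIT | VC []
  [3] addr=0x76 blk=29 s=5: L1-HIT | VC []
  [4] addr=0x33 blk=12 s=4: MISS | VC []
  [5] addr=0xb5 blk=45 s=5: MISS | VC [29]
  [6] addr=0x74 blk=29 s=5: VC-HIT | VC [45]
  [7] addr=0xeb blk=58 s=2: MISS | VC [45]
  [8] addr=0xc9 blk=50 s=2: MISS | VC [45, 58]
  [9] addr=0xcb blk=50 s=2: L1-HIT | VC [45, 58]
  [10] addr=0xb4 blk=45 s=5: VC-HIT | VC [29, 58]
  [11] addr=0xf3 blk=60 s=4: MISS | VC [29, 58, 12]
  [12] addr=0x32 blk=12 s=4: VC-HIT | VC [29, 58, 60]
  [13] addr=0xcb blk=50 s=2: L1-HIT | VC [29, 58, 60]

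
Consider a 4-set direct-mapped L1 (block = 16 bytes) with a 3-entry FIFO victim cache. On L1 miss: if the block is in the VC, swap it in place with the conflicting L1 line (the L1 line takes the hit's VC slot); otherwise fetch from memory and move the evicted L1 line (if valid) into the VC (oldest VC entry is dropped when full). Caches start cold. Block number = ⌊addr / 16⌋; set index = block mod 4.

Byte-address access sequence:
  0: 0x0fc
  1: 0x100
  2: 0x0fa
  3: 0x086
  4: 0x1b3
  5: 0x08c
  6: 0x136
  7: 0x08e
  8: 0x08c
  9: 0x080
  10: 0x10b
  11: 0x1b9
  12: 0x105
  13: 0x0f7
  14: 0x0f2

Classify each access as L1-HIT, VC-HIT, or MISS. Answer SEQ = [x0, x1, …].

SEQ = [MISS, MISS, L1-HIT, MISS, MISS, L1-HIT, MISS, L1-HIT, L1-HIT, L1-HIT, VC-HIT, VC-HIT, L1-HIT, VC-HIT, L1-HIT]

  [0] addr=0xfc blk=15 s=3: MISS | VC []
  [1] addr=0x100 blk=16 s=0: MISS | VC []
  [2] addr=0xfa blk=15 s=3: L1-HIT | VC []
  [3] addr=0x86 blk=8 s=0: MISS | VC [16]
  [4] addr=0x1b3 blk=27 s=3: MISS | VC [16, 15]
  [5] addr=0x8c blk=8 s=0: L1-HIT | VC [16, 15]
  [6] addr=0x136 blk=19 s=3: MISS | VC [16, 15, 27]
  [7] addr=0x8e blk=8 s=0: L1-HIT | VC [16, 15, 27]
  [8] addr=0x8c blk=8 s=0: L1-HIT | VC [16, 15, 27]
  [9] addr=0x80 blk=8 s=0: L1-HIT | VC [16, 15, 27]
  [10] addr=0x10b blk=16 s=0: VC-HIT | VC [8, 15, 27]
  [11] addr=0x1b9 blk=27 s=3: VC-HIT | VC [8, 15, 19]
  [12] addr=0x105 blk=16 s=0: L1-HIT | VC [8, 15, 19]
  [13] addr=0xf7 blk=15 s=3: VC-HIT | VC [8, 27, 19]
  [14] addr=0xf2 blk=15 s=3: L1-HIT | VC [8, 27, 19]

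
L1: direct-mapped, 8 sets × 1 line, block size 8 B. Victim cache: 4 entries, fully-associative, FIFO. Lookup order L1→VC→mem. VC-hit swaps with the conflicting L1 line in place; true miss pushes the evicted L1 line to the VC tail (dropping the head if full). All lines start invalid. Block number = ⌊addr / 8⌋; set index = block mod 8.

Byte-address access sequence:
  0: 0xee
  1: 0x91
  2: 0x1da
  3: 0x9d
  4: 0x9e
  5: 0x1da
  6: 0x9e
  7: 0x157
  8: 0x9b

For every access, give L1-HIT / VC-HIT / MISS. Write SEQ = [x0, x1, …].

SEQ = [MISS, MISS, MISS, MISS, L1-HIT, VC-HIT, VC-HIT, MISS, L1-HIT]

  [0] addr=0xee blk=29 s=5: MISS | VC []
  [1] addr=0x91 blk=18 s=2: MISS | VC []
  [2] addr=0x1da blk=59 s=3: MISS | VC []
  [3] addr=0x9d blk=19 s=3: MISS | VC [59]
  [4] addr=0x9e blk=19 s=3: L1-HIT | VC [59]
  [5] addr=0x1da blk=59 s=3: VC-HIT | VC [19]
  [6] addr=0x9e blk=19 s=3: VC-HIT | VC [59]
  [7] addr=0x157 blk=42 s=2: MISS | VC [59, 18]
  [8] addr=0x9b blk=19 s=3: L1-HIT | VC [59, 18]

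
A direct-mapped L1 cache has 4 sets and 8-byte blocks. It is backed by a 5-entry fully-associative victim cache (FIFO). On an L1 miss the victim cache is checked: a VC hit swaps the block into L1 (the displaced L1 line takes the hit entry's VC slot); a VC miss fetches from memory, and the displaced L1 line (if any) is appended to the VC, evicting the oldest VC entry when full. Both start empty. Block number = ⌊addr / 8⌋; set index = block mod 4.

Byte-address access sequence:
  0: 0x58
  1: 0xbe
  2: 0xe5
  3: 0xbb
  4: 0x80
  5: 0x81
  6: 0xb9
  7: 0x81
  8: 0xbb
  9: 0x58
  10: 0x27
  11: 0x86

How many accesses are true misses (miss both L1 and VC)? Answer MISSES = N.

MISSES = 5

#0 0x58→b11/s3 MISS; vc=[]
#1 0xbe→b23/s3 MISS; vc=[11]
#2 0xe5→b28/s0 MISS; vc=[11]
#3 0xbb→b23/s3 L1-HIT; vc=[11]
#4 0x80→b16/s0 MISS; vc=[11,28]
#5 0x81→b16/s0 L1-HIT; vc=[11,28]
#6 0xb9→b23/s3 L1-HIT; vc=[11,28]
#7 0x81→b16/s0 L1-HIT; vc=[11,28]
#8 0xbb→b23/s3 L1-HIT; vc=[11,28]
#9 0x58→b11/s3 VC-HIT; vc=[23,28]
#10 0x27→b4/s0 MISS; vc=[23,28,16]
#11 0x86→b16/s0 VC-HIT; vc=[23,28,4]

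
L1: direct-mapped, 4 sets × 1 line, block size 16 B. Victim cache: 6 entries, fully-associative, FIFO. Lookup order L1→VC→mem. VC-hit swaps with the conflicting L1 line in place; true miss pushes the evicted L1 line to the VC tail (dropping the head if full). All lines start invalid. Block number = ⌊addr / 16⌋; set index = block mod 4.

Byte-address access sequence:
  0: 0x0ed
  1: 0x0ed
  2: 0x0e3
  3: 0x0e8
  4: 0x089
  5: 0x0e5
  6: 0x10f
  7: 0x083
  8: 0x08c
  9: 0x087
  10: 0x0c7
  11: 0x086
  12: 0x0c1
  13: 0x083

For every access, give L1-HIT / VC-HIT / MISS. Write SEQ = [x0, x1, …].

SEQ = [MISS, L1-HIT, L1-HIT, L1-HIT, MISS, L1-HIT, MISS, VC-HIT, L1-HIT, L1-HIT, MISS, VC-HIT, VC-HIT, VC-HIT]

#0 0xed→b14/s2 MISS; vc=[]
#1 0xed→b14/s2 L1-HIT; vc=[]
#2 0xe3→b14/s2 L1-HIT; vc=[]
#3 0xe8→b14/s2 L1-HIT; vc=[]
#4 0x89→b8/s0 MISS; vc=[]
#5 0xe5→b14/s2 L1-HIT; vc=[]
#6 0x10f→b16/s0 MISS; vc=[8]
#7 0x83→b8/s0 VC-HIT; vc=[16]
#8 0x8c→b8/s0 L1-HIT; vc=[16]
#9 0x87→b8/s0 L1-HIT; vc=[16]
#10 0xc7→b12/s0 MISS; vc=[16,8]
#11 0x86→b8/s0 VC-HIT; vc=[16,12]
#12 0xc1→b12/s0 VC-HIT; vc=[16,8]
#13 0x83→b8/s0 VC-HIT; vc=[16,12]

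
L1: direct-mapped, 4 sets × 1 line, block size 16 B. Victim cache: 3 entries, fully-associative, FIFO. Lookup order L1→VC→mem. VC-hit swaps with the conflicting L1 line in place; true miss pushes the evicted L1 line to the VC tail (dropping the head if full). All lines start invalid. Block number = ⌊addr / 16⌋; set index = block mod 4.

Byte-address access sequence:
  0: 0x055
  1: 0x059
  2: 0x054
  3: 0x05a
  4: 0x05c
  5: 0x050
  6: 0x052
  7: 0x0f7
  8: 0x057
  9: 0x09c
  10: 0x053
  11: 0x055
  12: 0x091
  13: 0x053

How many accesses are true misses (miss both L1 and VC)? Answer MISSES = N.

MISSES = 3

  [0] addr=0x55 blk=5 s=1: MISS | VC []
  [1] addr=0x59 blk=5 s=1: L1-HIT | VC []
  [2] addr=0x54 blk=5 s=1: L1-HIT | VC []
  [3] addr=0x5a blk=5 s=1: L1-HIT | VC []
  [4] addr=0x5c blk=5 s=1: L1-HIT | VC []
  [5] addr=0x50 blk=5 s=1: L1-HIT | VC []
  [6] addr=0x52 blk=5 s=1: L1-HIT | VC []
  [7] addr=0xf7 blk=15 s=3: MISS | VC []
  [8] addr=0x57 blk=5 s=1: L1-HIT | VC []
  [9] addr=0x9c blk=9 s=1: MISS | VC [5]
  [10] addr=0x53 blk=5 s=1: VC-HIT | VC [9]
  [11] addr=0x55 blk=5 s=1: L1-HIT | VC [9]
  [12] addr=0x91 blk=9 s=1: VC-HIT | VC [5]
  [13] addr=0x53 blk=5 s=1: VC-HIT | VC [9]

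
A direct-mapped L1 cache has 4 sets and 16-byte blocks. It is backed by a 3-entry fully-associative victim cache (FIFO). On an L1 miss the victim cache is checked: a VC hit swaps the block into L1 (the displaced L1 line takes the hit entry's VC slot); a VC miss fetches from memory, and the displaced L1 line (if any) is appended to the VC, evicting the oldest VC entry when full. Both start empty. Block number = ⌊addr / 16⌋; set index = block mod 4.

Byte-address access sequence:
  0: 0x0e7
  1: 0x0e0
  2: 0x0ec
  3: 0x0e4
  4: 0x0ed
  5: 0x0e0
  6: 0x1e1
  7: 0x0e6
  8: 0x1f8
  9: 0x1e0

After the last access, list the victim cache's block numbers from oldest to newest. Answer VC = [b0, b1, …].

#0 0xe7→b14/s2 MISS; vc=[]
#1 0xe0→b14/s2 L1-HIT; vc=[]
#2 0xec→b14/s2 L1-HIT; vc=[]
#3 0xe4→b14/s2 L1-HIT; vc=[]
#4 0xed→b14/s2 L1-HIT; vc=[]
#5 0xe0→b14/s2 L1-HIT; vc=[]
#6 0x1e1→b30/s2 MISS; vc=[14]
#7 0xe6→b14/s2 VC-HIT; vc=[30]
#8 0x1f8→b31/s3 MISS; vc=[30]
#9 0x1e0→b30/s2 VC-HIT; vc=[14]

VC = [14]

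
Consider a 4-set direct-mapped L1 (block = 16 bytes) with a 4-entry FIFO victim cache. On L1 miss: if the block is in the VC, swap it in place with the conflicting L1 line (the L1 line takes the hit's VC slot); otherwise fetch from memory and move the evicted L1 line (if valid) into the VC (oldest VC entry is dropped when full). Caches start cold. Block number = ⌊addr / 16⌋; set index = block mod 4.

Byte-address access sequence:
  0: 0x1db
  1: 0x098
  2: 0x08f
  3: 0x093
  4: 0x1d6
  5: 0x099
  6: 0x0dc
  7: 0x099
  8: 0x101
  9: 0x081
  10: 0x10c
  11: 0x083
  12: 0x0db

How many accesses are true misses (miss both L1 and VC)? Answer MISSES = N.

MISSES = 5

  [0] addr=0x1db blk=29 s=1: MISS | VC []
  [1] addr=0x98 blk=9 s=1: MISS | VC [29]
  [2] addr=0x8f blk=8 s=0: MISS | VC [29]
  [3] addr=0x93 blk=9 s=1: L1-HIT | VC [29]
  [4] addr=0x1d6 blk=29 s=1: VC-HIT | VC [9]
  [5] addr=0x99 blk=9 s=1: VC-HIT | VC [29]
  [6] addr=0xdc blk=13 s=1: MISS | VC [29, 9]
  [7] addr=0x99 blk=9 s=1: VC-HIT | VC [29, 13]
  [8] addr=0x101 blk=16 s=0: MISS | VC [29, 13, 8]
  [9] addr=0x81 blk=8 s=0: VC-HIT | VC [29, 13, 16]
  [10] addr=0x10c blk=16 s=0: VC-HIT | VC [29, 13, 8]
  [11] addr=0x83 blk=8 s=0: VC-HIT | VC [29, 13, 16]
  [12] addr=0xdb blk=13 s=1: VC-HIT | VC [29, 9, 16]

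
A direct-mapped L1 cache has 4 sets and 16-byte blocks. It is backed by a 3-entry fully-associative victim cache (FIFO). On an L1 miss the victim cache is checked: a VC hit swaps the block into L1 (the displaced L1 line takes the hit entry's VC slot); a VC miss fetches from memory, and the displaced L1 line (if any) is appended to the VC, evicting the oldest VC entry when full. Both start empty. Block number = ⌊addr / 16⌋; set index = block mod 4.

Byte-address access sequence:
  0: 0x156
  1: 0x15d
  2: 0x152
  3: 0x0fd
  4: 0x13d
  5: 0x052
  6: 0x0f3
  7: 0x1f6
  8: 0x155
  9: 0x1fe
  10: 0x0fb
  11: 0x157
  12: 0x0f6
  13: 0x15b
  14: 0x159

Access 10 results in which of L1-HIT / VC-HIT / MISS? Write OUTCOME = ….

OUTCOME = VC-HIT

  [0] addr=0x156 blk=21 s=1: MISS | VC []
  [1] addr=0x15d blk=21 s=1: L1-HIT | VC []
  [2] addr=0x152 blk=21 s=1: L1-HIT | VC []
  [3] addr=0xfd blk=15 s=3: MISS | VC []
  [4] addr=0x13d blk=19 s=3: MISS | VC [15]
  [5] addr=0x52 blk=5 s=1: MISS | VC [15, 21]
  [6] addr=0xf3 blk=15 s=3: VC-HIT | VC [19, 21]
  [7] addr=0x1f6 blk=31 s=3: MISS | VC [19, 21, 15]
  [8] addr=0x155 blk=21 s=1: VC-HIT | VC [19, 5, 15]
  [9] addr=0x1fe blk=31 s=3: L1-HIT | VC [19, 5, 15]
  [10] addr=0xfb blk=15 s=3: VC-HIT | VC [19, 5, 31]
  [11] addr=0x157 blk=21 s=1: L1-HIT | VC [19, 5, 31]
  [12] addr=0xf6 blk=15 s=3: L1-HIT | VC [19, 5, 31]
  [13] addr=0x15b blk=21 s=1: L1-HIT | VC [19, 5, 31]
  [14] addr=0x159 blk=21 s=1: L1-HIT | VC [19, 5, 31]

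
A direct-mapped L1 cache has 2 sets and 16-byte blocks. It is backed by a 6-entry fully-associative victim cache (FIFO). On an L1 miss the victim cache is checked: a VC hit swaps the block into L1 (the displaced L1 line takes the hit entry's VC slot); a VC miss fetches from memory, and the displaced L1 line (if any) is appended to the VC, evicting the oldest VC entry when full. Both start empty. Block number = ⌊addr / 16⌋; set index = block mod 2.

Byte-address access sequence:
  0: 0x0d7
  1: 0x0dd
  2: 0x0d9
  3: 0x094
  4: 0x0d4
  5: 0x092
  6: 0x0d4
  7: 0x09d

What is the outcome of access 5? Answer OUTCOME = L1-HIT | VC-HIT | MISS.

OUTCOME = VC-HIT

#0 0xd7→b13/s1 MISS; vc=[]
#1 0xdd→b13/s1 L1-HIT; vc=[]
#2 0xd9→b13/s1 L1-HIT; vc=[]
#3 0x94→b9/s1 MISS; vc=[13]
#4 0xd4→b13/s1 VC-HIT; vc=[9]
#5 0x92→b9/s1 VC-HIT; vc=[13]
#6 0xd4→b13/s1 VC-HIT; vc=[9]
#7 0x9d→b9/s1 VC-HIT; vc=[13]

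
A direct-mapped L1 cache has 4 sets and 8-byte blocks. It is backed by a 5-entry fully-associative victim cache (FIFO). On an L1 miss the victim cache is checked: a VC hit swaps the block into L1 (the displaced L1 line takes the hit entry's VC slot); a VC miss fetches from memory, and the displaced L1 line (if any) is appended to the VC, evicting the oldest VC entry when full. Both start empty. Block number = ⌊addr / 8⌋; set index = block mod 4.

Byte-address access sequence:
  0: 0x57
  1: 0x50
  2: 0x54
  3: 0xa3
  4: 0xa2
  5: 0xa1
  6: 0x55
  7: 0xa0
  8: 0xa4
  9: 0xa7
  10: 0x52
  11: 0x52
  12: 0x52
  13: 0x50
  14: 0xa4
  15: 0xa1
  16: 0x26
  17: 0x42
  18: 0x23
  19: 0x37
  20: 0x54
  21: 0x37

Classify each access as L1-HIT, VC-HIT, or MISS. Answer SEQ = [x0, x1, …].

SEQ = [MISS, L1-HIT, L1-HIT, MISS, L1-HIT, L1-HIT, L1-HIT, L1-HIT, L1-HIT, L1-HIT, L1-HIT, L1-HIT, L1-HIT, L1-HIT, L1-HIT, L1-HIT, MISS, MISS, VC-HIT, MISS, VC-HIT, VC-HIT]

0: 0x57 (blk 10, set 2) → MISS  vc=[]
1: 0x50 (blk 10, set 2) → L1-HIT  vc=[]
2: 0x54 (blk 10, set 2) → L1-HIT  vc=[]
3: 0xa3 (blk 20, set 0) → MISS  vc=[]
4: 0xa2 (blk 20, set 0) → L1-HIT  vc=[]
5: 0xa1 (blk 20, set 0) → L1-HIT  vc=[]
6: 0x55 (blk 10, set 2) → L1-HIT  vc=[]
7: 0xa0 (blk 20, set 0) → L1-HIT  vc=[]
8: 0xa4 (blk 20, set 0) → L1-HIT  vc=[]
9: 0xa7 (blk 20, set 0) → L1-HIT  vc=[]
10: 0x52 (blk 10, set 2) → L1-HIT  vc=[]
11: 0x52 (blk 10, set 2) → L1-HIT  vc=[]
12: 0x52 (blk 10, set 2) → L1-HIT  vc=[]
13: 0x50 (blk 10, set 2) → L1-HIT  vc=[]
14: 0xa4 (blk 20, set 0) → L1-HIT  vc=[]
15: 0xa1 (blk 20, set 0) → L1-HIT  vc=[]
16: 0x26 (blk 4, set 0) → MISS  vc=[20]
17: 0x42 (blk 8, set 0) → MISS  vc=[20, 4]
18: 0x23 (blk 4, set 0) → VC-HIT  vc=[20, 8]
19: 0x37 (blk 6, set 2) → MISS  vc=[20, 8, 10]
20: 0x54 (blk 10, set 2) → VC-HIT  vc=[20, 8, 6]
21: 0x37 (blk 6, set 2) → VC-HIT  vc=[20, 8, 10]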